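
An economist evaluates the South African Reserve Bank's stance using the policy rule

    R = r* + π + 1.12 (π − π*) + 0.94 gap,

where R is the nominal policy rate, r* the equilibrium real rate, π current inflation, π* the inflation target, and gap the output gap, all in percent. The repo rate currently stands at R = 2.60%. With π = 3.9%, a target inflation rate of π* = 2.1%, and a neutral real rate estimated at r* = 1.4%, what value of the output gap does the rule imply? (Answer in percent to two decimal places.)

-5.02%

0.94 gap = 2.60 − 1.4 − 3.9 − 1.12 × (3.9 − 2.1) = -4.716
gap = -4.716 / 0.94 = -5.02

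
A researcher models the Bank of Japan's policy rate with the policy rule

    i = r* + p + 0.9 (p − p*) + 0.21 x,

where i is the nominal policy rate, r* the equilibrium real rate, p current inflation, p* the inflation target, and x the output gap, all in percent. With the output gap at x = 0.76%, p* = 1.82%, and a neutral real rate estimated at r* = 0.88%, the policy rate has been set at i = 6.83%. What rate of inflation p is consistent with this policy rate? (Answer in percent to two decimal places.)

Collecting p: i = r* + (1 + 0.9) p − 0.9 p* + 0.21 x
1.9 p = 6.83 − 0.88 + 0.9 × 1.82 − 0.21 × 0.76 = 7.4284
p = 7.4284 / 1.9 = 3.91

3.91%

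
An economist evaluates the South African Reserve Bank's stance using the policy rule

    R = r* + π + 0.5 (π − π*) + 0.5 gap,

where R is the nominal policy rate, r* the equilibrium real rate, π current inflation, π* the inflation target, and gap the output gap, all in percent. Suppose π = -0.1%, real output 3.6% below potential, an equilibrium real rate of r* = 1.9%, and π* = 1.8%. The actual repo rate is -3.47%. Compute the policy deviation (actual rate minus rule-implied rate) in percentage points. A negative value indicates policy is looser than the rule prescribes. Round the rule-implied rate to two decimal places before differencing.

-2.52 pp

Output 3.6% below potential → gap = -3.6.
R = 1.9 + (-0.1) + 0.5 × (-0.1 − 1.8) + 0.5 × (-3.6)
   = 1.9 − 0.1 − 0.95 − 1.8 = -0.95
Deviation = -3.47 − (-0.95) = -2.52 pp.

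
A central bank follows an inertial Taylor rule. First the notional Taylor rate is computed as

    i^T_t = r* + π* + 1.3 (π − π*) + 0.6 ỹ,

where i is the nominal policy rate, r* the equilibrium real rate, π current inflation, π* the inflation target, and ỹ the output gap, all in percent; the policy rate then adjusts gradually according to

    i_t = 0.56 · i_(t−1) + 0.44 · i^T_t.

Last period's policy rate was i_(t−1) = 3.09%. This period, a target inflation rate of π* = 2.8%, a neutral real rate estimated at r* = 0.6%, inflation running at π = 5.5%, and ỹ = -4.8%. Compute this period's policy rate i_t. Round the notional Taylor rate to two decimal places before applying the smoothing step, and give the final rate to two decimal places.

i^T_t = 0.6 + 2.8 + 1.3 × (5.5 − 2.8) + 0.6 × (-4.8)
   = 0.6 + 2.8 + 3.51 − 2.88 = 4.03
i_t = 0.56 × 3.09 + 0.44 × 4.03 = 1.7304 + 1.7732 = 3.50

3.50%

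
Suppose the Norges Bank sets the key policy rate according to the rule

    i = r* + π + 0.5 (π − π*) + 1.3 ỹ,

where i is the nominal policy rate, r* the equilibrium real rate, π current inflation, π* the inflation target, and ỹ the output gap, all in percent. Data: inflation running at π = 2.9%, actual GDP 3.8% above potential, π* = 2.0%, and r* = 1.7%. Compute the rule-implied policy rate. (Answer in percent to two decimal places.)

9.99%

Output 3.8% above potential → ỹ = 3.8.
i = 1.7 + 2.9 + 0.5 × (2.9 − 2.0) + 1.3 × 3.8
   = 1.7 + 2.9 + 0.45 + 4.94 = 9.99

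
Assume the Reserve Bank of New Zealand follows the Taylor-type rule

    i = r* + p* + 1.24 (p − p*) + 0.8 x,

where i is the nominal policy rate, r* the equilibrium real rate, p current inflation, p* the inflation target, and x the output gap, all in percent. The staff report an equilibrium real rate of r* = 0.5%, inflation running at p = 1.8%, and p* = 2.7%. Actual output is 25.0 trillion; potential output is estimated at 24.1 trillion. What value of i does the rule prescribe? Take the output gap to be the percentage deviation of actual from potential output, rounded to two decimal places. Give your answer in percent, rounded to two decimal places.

Output gap = 100 × (25.0 − 24.1) / 24.1 = 3.73%.
i = 0.50 + 2.70 + 1.24 × (1.80 − 2.70) + 0.8 × 3.73
   = 0.50 + 2.7 − 1.116 + 2.984 = 5.07

5.07%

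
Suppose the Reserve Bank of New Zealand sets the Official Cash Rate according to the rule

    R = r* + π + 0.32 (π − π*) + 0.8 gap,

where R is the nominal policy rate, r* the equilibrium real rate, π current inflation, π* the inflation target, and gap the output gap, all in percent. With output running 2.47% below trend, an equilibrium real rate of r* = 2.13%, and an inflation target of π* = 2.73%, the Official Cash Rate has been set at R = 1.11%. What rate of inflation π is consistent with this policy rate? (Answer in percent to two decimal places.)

1.39%

Output 2.47% below potential → gap = -2.47.
Collecting π: R = r* + (1 + 0.32) π − 0.32 π* + 0.8 gap
1.32 π = 1.11 − 2.13 + 0.32 × 2.73 − 0.8 × (-2.47) = 1.8296
π = 1.8296 / 1.32 = 1.39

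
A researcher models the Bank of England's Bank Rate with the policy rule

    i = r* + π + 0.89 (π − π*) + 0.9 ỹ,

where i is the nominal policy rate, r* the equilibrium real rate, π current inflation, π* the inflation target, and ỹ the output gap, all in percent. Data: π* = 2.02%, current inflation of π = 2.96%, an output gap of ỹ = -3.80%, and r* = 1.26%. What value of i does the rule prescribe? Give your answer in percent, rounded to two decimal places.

i = 1.26 + 2.96 + 0.89 × (2.96 − 2.02) + 0.9 × (-3.80)
   = 1.26 + 2.96 + 0.8366 − 3.42 = 1.64

1.64%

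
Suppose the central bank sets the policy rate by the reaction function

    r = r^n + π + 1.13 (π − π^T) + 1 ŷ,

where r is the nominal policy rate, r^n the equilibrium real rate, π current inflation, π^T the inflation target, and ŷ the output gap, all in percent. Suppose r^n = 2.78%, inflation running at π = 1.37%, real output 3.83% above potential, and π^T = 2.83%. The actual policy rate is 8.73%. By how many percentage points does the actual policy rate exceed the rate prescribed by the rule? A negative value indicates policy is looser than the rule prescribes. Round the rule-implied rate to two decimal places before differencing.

2.40 pp

Output 3.83% above potential → ŷ = 3.83.
r = 2.78 + 1.37 + 1.13 × (1.37 − 2.83) + 1 × 3.83
   = 2.78 + 1.37 − 1.6498 + 3.83 = 6.33
Deviation = 8.73 − 6.33 = 2.40 pp.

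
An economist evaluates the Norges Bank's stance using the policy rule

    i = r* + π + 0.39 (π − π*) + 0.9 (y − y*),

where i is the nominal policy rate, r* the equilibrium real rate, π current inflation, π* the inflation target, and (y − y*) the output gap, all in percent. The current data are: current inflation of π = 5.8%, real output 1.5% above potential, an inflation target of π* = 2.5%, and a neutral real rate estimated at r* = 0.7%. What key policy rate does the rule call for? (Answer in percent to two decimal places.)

9.14%

Output 1.5% above potential → (y − y*) = 1.5.
i = 0.7 + 5.8 + 0.39 × (5.8 − 2.5) + 0.9 × 1.5
   = 0.7 + 5.8 + 1.287 + 1.35 = 9.14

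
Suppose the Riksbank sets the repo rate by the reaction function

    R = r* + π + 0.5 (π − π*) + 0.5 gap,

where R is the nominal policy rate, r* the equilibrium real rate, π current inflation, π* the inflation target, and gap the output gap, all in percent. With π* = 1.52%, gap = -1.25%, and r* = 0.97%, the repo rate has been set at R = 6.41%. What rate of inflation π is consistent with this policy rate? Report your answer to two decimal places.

Collecting π: R = r* + (1 + 0.5) π − 0.5 π* + 0.5 gap
1.5 π = 6.41 − 0.97 + 0.5 × 1.52 − 0.5 × (-1.25) = 6.825
π = 6.825 / 1.5 = 4.55

4.55%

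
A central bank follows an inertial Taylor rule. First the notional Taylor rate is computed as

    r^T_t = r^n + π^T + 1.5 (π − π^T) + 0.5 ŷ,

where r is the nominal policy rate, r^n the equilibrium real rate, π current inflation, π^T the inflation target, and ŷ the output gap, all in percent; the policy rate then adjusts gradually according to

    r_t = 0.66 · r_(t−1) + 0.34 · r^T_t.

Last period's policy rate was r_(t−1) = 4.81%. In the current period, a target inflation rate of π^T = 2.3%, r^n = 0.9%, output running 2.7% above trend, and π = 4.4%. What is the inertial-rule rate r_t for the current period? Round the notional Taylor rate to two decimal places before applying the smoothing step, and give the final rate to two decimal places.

Output 2.7% above potential → ŷ = 2.7.
r^T_t = 0.9 + 2.3 + 1.5 × (4.4 − 2.3) + 0.5 × 2.7
   = 0.9 + 2.3 + 3.15 + 1.35 = 7.70
r_t = 0.66 × 4.81 + 0.34 × 7.70 = 3.1746 + 2.618 = 5.79

5.79%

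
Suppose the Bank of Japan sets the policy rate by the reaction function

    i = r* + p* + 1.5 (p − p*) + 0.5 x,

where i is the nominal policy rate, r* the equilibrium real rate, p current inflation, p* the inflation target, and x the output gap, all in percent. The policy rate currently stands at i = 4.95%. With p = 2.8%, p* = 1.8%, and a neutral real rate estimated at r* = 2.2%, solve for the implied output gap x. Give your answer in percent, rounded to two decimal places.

-1.10%

0.5 x = 4.95 − 2.2 − 1.8 − 1.5 × (2.8 − 1.8) = -0.55
x = -0.55 / 0.5 = -1.10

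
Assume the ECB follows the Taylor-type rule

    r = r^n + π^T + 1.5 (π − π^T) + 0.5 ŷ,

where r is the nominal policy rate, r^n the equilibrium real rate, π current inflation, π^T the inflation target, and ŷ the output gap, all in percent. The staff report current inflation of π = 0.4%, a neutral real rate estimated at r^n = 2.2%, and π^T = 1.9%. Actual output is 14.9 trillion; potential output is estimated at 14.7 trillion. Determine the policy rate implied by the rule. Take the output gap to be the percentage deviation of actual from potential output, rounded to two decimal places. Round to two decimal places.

Output gap = 100 × (14.9 − 14.7) / 14.7 = 1.36%.
r = 2.20 + 1.90 + 1.5 × (0.40 − 1.90) + 0.5 × 1.36
   = 2.20 + 1.9 − 2.25 + 0.68 = 2.53

2.53%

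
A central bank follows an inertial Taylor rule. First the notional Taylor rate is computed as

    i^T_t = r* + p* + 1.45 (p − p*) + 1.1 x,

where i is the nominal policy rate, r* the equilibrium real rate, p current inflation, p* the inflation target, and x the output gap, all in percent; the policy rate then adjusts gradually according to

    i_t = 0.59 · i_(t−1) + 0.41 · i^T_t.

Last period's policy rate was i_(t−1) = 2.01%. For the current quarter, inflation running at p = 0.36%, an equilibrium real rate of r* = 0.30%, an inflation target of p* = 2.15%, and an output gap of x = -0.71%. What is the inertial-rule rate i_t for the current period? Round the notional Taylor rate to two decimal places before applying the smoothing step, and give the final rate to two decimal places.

0.80%

i^T_t = 0.30 + 2.15 + 1.45 × (0.36 − 2.15) + 1.1 × (-0.71)
   = 0.30 + 2.15 − 2.5955 − 0.781 = -0.93
i_t = 0.59 × 2.01 + 0.41 × (-0.93) = 1.1859 − 0.3813 = 0.80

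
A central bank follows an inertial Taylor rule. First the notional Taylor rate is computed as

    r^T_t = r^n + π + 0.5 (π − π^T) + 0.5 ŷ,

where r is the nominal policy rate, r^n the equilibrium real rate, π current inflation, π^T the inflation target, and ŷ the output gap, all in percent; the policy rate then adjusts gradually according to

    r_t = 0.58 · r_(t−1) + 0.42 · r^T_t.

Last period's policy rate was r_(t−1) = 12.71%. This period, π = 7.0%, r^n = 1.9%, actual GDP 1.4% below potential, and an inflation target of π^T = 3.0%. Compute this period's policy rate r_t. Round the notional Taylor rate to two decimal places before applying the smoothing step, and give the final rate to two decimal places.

Output 1.4% below potential → ŷ = -1.4.
r^T_t = 1.9 + 7.0 + 0.5 × (7.0 − 3.0) + 0.5 × (-1.4)
   = 1.9 + 7 + 2 − 0.7 = 10.20
r_t = 0.58 × 12.71 + 0.42 × 10.20 = 7.3718 + 4.284 = 11.66

11.66%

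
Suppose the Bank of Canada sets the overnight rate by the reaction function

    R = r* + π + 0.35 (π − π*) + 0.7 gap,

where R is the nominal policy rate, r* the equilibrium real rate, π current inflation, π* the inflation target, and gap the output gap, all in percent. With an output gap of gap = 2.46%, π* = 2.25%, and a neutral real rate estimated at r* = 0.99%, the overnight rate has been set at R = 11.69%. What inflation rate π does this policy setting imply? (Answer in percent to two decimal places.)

Collecting π: R = r* + (1 + 0.35) π − 0.35 π* + 0.7 gap
1.35 π = 11.69 − 0.99 + 0.35 × 2.25 − 0.7 × 2.46 = 9.7655
π = 9.7655 / 1.35 = 7.23

7.23%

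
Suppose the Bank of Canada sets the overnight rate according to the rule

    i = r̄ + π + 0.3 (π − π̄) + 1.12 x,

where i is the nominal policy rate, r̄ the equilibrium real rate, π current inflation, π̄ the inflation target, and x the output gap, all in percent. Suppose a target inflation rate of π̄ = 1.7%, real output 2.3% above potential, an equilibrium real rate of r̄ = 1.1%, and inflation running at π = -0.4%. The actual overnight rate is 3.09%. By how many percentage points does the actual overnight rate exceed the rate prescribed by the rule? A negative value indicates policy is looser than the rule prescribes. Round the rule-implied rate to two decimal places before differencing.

0.44 pp

Output 2.3% above potential → x = 2.3.
i = 1.1 + (-0.4) + 0.3 × (-0.4 − 1.7) + 1.12 × 2.3
   = 1.1 − 0.4 − 0.63 + 2.576 = 2.65
Deviation = 3.09 − 2.65 = 0.44 pp.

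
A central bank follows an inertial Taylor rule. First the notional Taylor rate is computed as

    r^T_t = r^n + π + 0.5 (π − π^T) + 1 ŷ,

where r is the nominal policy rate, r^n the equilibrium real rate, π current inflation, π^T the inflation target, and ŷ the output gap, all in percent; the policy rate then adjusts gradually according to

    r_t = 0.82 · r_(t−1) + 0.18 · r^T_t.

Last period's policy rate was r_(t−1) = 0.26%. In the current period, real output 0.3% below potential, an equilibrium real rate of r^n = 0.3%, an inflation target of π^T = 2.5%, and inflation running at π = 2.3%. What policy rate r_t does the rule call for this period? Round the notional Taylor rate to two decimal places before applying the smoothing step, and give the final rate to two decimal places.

0.61%

Output 0.3% below potential → ŷ = -0.3.
r^T_t = 0.3 + 2.3 + 0.5 × (2.3 − 2.5) + 1 × (-0.3)
   = 0.3 + 2.3 − 0.1 − 0.3 = 2.20
r_t = 0.82 × 0.26 + 0.18 × 2.20 = 0.2132 + 0.396 = 0.61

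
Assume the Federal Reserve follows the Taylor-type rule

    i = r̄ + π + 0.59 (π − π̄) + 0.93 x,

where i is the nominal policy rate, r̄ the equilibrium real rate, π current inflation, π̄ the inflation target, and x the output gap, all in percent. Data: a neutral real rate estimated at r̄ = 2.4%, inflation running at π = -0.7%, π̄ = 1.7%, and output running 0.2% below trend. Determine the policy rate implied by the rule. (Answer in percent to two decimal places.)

0.10%

Output 0.2% below potential → x = -0.2.
i = 2.4 + (-0.7) + 0.59 × (-0.7 − 1.7) + 0.93 × (-0.2)
   = 2.4 − 0.7 − 1.416 − 0.186 = 0.10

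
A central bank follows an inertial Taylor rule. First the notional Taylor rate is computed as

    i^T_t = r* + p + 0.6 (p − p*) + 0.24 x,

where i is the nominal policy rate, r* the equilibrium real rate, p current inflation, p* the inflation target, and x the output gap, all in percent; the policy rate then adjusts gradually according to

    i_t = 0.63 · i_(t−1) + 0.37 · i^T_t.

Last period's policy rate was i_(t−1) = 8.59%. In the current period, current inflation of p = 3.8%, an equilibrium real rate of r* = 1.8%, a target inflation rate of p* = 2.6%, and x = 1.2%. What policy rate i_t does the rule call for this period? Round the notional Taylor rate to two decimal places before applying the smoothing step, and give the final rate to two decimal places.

7.86%

i^T_t = 1.8 + 3.8 + 0.6 × (3.8 − 2.6) + 0.24 × 1.2
   = 1.8 + 3.8 + 0.72 + 0.288 = 6.61
i_t = 0.63 × 8.59 + 0.37 × 6.61 = 5.4117 + 2.4457 = 7.86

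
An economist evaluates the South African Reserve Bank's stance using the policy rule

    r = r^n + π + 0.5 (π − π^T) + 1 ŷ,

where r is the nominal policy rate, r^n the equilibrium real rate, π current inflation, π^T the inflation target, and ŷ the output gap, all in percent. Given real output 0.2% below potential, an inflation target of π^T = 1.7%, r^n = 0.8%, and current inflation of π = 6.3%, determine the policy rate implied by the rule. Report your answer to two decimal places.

9.20%

Output 0.2% below potential → ŷ = -0.2.
r = 0.8 + 6.3 + 0.5 × (6.3 − 1.7) + 1 × (-0.2)
   = 0.8 + 6.3 + 2.3 − 0.2 = 9.20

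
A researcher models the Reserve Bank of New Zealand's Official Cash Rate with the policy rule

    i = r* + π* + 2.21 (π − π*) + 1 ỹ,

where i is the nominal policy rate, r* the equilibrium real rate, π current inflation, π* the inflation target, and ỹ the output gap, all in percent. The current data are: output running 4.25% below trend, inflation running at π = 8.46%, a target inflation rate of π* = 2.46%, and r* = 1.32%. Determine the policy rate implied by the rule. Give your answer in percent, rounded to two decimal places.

Output 4.25% below potential → ỹ = -4.25.
i = 1.32 + 2.46 + 2.21 × (8.46 − 2.46) + 1 × (-4.25)
   = 1.32 + 2.46 + 13.26 − 4.25 = 12.79

12.79%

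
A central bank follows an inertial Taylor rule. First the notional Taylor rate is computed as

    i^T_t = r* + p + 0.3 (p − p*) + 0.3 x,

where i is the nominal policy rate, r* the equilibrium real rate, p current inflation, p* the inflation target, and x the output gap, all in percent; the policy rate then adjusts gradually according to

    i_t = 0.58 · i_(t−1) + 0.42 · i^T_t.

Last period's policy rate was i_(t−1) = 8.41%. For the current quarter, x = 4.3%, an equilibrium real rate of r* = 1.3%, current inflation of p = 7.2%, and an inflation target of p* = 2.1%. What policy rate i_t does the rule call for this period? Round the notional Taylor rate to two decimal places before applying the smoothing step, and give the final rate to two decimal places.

i^T_t = 1.3 + 7.2 + 0.3 × (7.2 − 2.1) + 0.3 × 4.3
   = 1.3 + 7.2 + 1.53 + 1.29 = 11.32
i_t = 0.58 × 8.41 + 0.42 × 11.32 = 4.8778 + 4.7544 = 9.63

9.63%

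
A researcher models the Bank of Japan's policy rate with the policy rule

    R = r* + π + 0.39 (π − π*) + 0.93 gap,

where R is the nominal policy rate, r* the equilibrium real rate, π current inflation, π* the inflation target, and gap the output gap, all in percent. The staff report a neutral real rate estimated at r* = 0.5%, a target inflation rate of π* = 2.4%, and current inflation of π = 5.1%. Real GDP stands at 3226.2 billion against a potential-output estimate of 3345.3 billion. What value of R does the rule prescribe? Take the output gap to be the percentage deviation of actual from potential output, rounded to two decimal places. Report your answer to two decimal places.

Output gap = 100 × (3226.2 − 3345.3) / 3345.3 = -3.56%.
R = 0.50 + 5.10 + 0.39 × (5.10 − 2.40) + 0.93 × (-3.56)
   = 0.50 + 5.1 + 1.053 − 3.3108 = 3.34

3.34%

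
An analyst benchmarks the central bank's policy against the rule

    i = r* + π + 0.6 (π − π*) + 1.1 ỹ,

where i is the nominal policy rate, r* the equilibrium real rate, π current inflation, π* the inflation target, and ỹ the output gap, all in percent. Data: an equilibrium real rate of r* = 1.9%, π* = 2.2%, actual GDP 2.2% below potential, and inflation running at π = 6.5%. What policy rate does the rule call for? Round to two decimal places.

Output 2.2% below potential → ỹ = -2.2.
i = 1.9 + 6.5 + 0.6 × (6.5 − 2.2) + 1.1 × (-2.2)
   = 1.9 + 6.5 + 2.58 − 2.42 = 8.56

8.56%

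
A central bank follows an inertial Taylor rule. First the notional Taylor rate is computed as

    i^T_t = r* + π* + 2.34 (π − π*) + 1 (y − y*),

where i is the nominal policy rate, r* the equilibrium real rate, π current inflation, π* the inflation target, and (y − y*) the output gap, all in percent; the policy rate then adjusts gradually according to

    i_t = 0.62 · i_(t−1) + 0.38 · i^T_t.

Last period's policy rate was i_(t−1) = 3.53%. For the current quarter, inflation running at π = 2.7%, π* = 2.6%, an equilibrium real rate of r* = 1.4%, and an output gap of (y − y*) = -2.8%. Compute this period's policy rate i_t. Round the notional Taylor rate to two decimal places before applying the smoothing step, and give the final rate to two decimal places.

2.73%

i^T_t = 1.4 + 2.6 + 2.34 × (2.7 − 2.6) + 1 × (-2.8)
   = 1.4 + 2.6 + 0.234 − 2.8 = 1.43
i_t = 0.62 × 3.53 + 0.38 × 1.43 = 2.1886 + 0.5434 = 2.73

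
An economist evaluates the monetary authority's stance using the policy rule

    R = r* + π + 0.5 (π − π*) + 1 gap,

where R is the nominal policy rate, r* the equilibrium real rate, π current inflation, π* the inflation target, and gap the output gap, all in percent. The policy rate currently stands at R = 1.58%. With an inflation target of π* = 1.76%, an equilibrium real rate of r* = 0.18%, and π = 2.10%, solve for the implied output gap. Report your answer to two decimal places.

-0.87%

1 gap = 1.58 − 0.18 − 2.10 − 0.5 × (2.10 − 1.76) = -0.87
gap = -0.87 / 1 = -0.87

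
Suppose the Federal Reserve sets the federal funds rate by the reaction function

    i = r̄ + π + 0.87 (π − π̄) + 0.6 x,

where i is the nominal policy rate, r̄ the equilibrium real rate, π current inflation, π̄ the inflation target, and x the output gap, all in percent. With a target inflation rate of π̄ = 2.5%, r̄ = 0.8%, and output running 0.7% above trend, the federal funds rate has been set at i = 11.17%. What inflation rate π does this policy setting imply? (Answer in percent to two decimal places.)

6.48%

Output 0.7% above potential → x = 0.7.
Collecting π: i = r̄ + (1 + 0.87) π − 0.87 π̄ + 0.6 x
1.87 π = 11.17 − 0.8 + 0.87 × 2.5 − 0.6 × 0.7 = 12.125
π = 12.125 / 1.87 = 6.48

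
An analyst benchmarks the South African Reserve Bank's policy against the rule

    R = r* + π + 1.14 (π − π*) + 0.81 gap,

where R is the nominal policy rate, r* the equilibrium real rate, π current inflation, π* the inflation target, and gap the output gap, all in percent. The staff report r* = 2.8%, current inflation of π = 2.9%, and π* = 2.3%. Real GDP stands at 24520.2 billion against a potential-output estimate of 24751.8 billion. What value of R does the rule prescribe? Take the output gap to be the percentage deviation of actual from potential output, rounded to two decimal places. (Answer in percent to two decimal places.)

Output gap = 100 × (24520.2 − 24751.8) / 24751.8 = -0.94%.
R = 2.80 + 2.90 + 1.14 × (2.90 − 2.30) + 0.81 × (-0.94)
   = 2.80 + 2.9 + 0.684 − 0.7614 = 5.62

5.62%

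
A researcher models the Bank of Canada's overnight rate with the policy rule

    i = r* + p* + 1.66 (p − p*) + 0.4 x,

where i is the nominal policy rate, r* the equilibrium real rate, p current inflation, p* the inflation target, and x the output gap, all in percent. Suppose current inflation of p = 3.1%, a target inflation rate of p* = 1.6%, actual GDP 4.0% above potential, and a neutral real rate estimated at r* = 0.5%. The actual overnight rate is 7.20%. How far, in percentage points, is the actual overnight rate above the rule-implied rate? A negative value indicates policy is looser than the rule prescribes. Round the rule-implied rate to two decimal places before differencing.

1.01 pp

Output 4.0% above potential → x = 4.0.
i = 0.5 + 1.6 + 1.66 × (3.1 − 1.6) + 0.4 × 4.0
   = 0.5 + 1.6 + 2.49 + 1.6 = 6.19
Deviation = 7.20 − 6.19 = 1.01 pp.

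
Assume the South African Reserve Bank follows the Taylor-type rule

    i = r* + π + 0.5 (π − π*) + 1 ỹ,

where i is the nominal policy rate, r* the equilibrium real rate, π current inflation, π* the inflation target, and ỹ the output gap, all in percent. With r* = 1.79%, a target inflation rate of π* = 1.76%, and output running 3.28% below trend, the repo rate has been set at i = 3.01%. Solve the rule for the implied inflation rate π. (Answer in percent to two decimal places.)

3.59%

Output 3.28% below potential → ỹ = -3.28.
Collecting π: i = r* + (1 + 0.5) π − 0.5 π* + 1 ỹ
1.5 π = 3.01 − 1.79 + 0.5 × 1.76 − 1 × (-3.28) = 5.38
π = 5.38 / 1.5 = 3.59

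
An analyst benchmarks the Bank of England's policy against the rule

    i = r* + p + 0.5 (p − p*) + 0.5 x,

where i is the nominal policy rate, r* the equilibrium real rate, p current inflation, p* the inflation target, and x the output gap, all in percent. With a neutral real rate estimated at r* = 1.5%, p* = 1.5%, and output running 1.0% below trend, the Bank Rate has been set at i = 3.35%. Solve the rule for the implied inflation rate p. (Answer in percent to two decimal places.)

Output 1.0% below potential → x = -1.0.
Collecting p: i = r* + (1 + 0.5) p − 0.5 p* + 0.5 x
1.5 p = 3.35 − 1.5 + 0.5 × 1.5 − 0.5 × (-1.0) = 3.1
p = 3.1 / 1.5 = 2.07

2.07%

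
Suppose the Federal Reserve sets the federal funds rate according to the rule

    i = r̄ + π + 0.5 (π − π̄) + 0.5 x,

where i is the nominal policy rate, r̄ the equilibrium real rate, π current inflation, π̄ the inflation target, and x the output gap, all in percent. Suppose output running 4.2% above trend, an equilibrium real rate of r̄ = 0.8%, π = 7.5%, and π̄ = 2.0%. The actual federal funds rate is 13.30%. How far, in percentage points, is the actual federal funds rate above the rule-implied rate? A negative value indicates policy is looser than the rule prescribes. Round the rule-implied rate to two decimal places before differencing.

Output 4.2% above potential → x = 4.2.
i = 0.8 + 7.5 + 0.5 × (7.5 − 2.0) + 0.5 × 4.2
   = 0.8 + 7.5 + 2.75 + 2.1 = 13.15
Deviation = 13.30 − 13.15 = 0.15 pp.

0.15 pp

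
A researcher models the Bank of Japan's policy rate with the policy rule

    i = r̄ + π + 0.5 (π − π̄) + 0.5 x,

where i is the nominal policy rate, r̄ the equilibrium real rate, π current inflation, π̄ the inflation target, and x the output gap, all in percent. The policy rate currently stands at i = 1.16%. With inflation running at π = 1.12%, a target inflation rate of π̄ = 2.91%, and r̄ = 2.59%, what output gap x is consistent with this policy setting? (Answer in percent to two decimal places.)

-3.31%

0.5 x = 1.16 − 2.59 − 1.12 − 0.5 × (1.12 − 2.91) = -1.655
x = -1.655 / 0.5 = -3.31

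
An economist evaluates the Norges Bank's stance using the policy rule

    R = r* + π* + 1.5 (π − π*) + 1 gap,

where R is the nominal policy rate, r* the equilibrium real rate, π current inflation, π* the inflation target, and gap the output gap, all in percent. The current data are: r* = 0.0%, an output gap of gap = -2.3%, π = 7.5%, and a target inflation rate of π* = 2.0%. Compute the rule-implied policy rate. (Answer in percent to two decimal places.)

7.95%

R = 0.0 + 2.0 + 1.5 × (7.5 − 2.0) + 1 × (-2.3)
   = 0.0 + 2 + 8.25 − 2.3 = 7.95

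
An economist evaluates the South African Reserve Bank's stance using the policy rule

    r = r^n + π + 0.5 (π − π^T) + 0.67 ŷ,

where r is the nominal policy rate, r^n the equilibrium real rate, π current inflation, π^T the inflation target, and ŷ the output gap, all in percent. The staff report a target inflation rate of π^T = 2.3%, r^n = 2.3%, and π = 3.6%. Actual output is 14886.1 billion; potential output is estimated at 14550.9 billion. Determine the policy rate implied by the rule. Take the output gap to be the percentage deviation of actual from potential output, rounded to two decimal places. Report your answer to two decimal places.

8.09%

Output gap = 100 × (14886.1 − 14550.9) / 14550.9 = 2.30%.
r = 2.30 + 3.60 + 0.5 × (3.60 − 2.30) + 0.67 × 2.30
   = 2.30 + 3.6 + 0.65 + 1.541 = 8.09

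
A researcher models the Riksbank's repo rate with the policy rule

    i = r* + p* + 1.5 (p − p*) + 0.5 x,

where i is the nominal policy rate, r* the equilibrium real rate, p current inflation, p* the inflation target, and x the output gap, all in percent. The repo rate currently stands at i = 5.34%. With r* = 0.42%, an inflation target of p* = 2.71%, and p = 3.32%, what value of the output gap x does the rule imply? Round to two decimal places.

0.5 x = 5.34 − 0.42 − 2.71 − 1.5 × (3.32 − 2.71) = 1.295
x = 1.295 / 0.5 = 2.59

2.59%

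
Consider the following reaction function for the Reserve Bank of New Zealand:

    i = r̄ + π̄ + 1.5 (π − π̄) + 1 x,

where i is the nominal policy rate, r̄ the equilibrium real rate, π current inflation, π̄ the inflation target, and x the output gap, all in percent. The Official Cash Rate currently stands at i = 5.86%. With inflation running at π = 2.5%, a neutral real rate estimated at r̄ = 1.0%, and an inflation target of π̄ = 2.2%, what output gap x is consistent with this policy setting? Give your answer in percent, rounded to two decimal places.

1 x = 5.86 − 1.0 − 2.2 − 1.5 × (2.5 − 2.2) = 2.21
x = 2.21 / 1 = 2.21

2.21%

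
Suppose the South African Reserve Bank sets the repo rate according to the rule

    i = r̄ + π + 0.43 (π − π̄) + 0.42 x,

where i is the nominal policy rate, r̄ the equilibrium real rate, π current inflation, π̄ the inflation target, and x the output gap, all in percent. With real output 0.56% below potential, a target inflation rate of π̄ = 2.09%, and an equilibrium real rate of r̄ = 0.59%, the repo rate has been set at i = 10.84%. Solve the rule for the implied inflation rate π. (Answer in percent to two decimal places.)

7.96%

Output 0.56% below potential → x = -0.56.
Collecting π: i = r̄ + (1 + 0.43) π − 0.43 π̄ + 0.42 x
1.43 π = 10.84 − 0.59 + 0.43 × 2.09 − 0.42 × (-0.56) = 11.3839
π = 11.3839 / 1.43 = 7.96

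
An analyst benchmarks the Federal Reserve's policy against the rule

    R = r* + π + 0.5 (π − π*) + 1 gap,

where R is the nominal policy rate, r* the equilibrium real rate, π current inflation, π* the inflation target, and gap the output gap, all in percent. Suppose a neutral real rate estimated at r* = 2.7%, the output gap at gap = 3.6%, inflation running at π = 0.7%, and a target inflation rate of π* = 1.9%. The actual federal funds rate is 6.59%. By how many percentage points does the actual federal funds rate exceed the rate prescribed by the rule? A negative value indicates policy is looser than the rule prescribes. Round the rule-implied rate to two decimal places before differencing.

0.19 pp

R = 2.7 + 0.7 + 0.5 × (0.7 − 1.9) + 1 × 3.6
   = 2.7 + 0.7 − 0.6 + 3.6 = 6.40
Deviation = 6.59 − 6.40 = 0.19 pp.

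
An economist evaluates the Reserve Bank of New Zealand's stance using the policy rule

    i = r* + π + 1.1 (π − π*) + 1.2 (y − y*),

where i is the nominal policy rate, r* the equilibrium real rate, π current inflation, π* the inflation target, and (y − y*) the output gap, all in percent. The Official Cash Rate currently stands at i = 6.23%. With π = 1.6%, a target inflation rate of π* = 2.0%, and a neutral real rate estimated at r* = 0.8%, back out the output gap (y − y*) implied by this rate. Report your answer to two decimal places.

1.2 (y − y*) = 6.23 − 0.8 − 1.6 − 1.1 × (1.6 − 2.0) = 4.27
(y − y*) = 4.27 / 1.2 = 3.56

3.56%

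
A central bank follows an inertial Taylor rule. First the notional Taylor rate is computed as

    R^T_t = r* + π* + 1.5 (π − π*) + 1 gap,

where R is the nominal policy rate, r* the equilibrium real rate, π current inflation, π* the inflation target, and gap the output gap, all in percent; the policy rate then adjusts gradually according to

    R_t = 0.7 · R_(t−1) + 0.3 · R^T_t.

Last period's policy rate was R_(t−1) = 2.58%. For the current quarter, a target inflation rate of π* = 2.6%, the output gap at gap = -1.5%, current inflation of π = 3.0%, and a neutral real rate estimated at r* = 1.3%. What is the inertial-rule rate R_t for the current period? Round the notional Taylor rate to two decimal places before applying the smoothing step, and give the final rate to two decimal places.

R^T_t = 1.3 + 2.6 + 1.5 × (3.0 − 2.6) + 1 × (-1.5)
   = 1.3 + 2.6 + 0.6 − 1.5 = 3.00
R_t = 0.7 × 2.58 + 0.3 × 3.00 = 1.806 + 0.9 = 2.71

2.71%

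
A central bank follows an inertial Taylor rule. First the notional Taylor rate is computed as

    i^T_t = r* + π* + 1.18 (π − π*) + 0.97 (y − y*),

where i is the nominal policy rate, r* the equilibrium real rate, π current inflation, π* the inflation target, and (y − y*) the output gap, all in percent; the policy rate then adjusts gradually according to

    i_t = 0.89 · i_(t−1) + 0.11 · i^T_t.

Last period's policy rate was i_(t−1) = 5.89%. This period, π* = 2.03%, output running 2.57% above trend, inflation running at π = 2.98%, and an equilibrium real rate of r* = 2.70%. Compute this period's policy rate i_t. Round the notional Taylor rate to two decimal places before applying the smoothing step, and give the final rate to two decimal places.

6.16%

Output 2.57% above potential → (y − y*) = 2.57.
i^T_t = 2.70 + 2.03 + 1.18 × (2.98 − 2.03) + 0.97 × 2.57
   = 2.70 + 2.03 + 1.121 + 2.4929 = 8.34
i_t = 0.89 × 5.89 + 0.11 × 8.34 = 5.2421 + 0.9174 = 6.16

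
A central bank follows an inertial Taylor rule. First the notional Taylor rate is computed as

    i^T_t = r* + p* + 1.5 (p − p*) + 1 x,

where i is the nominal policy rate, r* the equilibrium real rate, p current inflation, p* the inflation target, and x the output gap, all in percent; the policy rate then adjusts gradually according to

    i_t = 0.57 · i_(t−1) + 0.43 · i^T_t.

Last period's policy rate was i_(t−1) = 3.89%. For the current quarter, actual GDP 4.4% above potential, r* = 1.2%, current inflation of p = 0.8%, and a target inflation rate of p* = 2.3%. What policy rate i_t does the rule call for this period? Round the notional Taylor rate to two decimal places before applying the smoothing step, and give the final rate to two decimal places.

4.65%

Output 4.4% above potential → x = 4.4.
i^T_t = 1.2 + 2.3 + 1.5 × (0.8 − 2.3) + 1 × 4.4
   = 1.2 + 2.3 − 2.25 + 4.4 = 5.65
i_t = 0.57 × 3.89 + 0.43 × 5.65 = 2.2173 + 2.4295 = 4.65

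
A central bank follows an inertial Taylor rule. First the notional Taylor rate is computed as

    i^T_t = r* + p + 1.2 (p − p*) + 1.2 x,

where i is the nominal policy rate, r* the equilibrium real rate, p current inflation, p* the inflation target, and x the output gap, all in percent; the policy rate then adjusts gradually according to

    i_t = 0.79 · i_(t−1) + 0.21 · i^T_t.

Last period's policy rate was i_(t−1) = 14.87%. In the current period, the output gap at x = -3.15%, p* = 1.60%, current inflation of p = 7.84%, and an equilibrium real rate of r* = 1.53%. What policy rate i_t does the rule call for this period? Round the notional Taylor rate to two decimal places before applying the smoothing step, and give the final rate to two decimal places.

i^T_t = 1.53 + 7.84 + 1.2 × (7.84 − 1.60) + 1.2 × (-3.15)
   = 1.53 + 7.84 + 7.488 − 3.78 = 13.08
i_t = 0.79 × 14.87 + 0.21 × 13.08 = 11.7473 + 2.7468 = 14.49

14.49%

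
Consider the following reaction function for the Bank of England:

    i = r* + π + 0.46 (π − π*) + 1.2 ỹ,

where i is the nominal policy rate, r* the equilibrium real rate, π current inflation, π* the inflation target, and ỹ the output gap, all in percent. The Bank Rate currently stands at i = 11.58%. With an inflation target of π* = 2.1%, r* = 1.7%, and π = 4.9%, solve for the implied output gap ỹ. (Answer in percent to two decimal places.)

1.2 ỹ = 11.58 − 1.7 − 4.9 − 0.46 × (4.9 − 2.1) = 3.692
ỹ = 3.692 / 1.2 = 3.08

3.08%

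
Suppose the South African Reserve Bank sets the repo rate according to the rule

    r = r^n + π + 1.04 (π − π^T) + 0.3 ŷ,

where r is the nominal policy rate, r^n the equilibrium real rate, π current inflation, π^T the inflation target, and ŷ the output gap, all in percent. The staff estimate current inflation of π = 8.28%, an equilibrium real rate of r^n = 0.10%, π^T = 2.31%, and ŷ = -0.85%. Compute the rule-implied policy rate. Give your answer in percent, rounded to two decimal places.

14.33%

r = 0.10 + 8.28 + 1.04 × (8.28 − 2.31) + 0.3 × (-0.85)
   = 0.10 + 8.28 + 6.2088 − 0.255 = 14.33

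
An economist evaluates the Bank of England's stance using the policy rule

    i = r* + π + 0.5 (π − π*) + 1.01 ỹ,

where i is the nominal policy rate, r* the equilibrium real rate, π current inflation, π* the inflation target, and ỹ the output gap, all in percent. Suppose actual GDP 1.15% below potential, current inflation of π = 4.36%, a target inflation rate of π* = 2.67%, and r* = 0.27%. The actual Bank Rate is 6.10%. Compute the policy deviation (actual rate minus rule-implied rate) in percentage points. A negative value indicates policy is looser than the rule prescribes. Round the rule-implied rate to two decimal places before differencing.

Output 1.15% below potential → ỹ = -1.15.
i = 0.27 + 4.36 + 0.5 × (4.36 − 2.67) + 1.01 × (-1.15)
   = 0.27 + 4.36 + 0.845 − 1.1615 = 4.31
Deviation = 6.10 − 4.31 = 1.79 pp.

1.79 pp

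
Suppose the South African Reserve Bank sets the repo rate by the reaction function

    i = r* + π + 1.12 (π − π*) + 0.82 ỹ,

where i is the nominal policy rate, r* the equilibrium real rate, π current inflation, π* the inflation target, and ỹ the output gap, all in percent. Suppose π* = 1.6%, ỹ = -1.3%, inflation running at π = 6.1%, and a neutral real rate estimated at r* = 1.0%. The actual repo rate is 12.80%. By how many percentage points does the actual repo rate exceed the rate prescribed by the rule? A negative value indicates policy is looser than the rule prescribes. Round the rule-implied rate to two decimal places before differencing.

1.73 pp

i = 1.0 + 6.1 + 1.12 × (6.1 − 1.6) + 0.82 × (-1.3)
   = 1.0 + 6.1 + 5.04 − 1.066 = 11.07
Deviation = 12.80 − 11.07 = 1.73 pp.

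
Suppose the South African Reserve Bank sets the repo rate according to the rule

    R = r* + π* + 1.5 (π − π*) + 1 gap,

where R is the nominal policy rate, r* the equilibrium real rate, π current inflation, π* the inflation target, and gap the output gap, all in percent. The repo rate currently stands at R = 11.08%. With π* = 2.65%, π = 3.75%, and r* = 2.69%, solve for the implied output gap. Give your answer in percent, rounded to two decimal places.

4.09%

1 gap = 11.08 − 2.69 − 2.65 − 1.5 × (3.75 − 2.65) = 4.09
gap = 4.09 / 1 = 4.09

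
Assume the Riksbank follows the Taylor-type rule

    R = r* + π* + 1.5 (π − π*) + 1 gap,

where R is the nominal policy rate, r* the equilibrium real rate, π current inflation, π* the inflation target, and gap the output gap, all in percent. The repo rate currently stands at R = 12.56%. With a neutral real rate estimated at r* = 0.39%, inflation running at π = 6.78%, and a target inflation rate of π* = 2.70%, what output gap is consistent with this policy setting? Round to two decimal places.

3.35%

1 gap = 12.56 − 0.39 − 2.70 − 1.5 × (6.78 − 2.70) = 3.35
gap = 3.35 / 1 = 3.35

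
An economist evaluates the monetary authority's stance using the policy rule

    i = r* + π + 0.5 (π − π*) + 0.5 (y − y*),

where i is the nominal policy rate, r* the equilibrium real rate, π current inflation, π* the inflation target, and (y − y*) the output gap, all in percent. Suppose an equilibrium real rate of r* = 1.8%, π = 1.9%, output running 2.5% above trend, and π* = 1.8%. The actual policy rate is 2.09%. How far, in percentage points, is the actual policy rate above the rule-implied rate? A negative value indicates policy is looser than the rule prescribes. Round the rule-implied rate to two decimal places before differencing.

-2.91 pp

Output 2.5% above potential → (y − y*) = 2.5.
i = 1.8 + 1.9 + 0.5 × (1.9 − 1.8) + 0.5 × 2.5
   = 1.8 + 1.9 + 0.05 + 1.25 = 5.00
Deviation = 2.09 − 5.00 = -2.91 pp.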